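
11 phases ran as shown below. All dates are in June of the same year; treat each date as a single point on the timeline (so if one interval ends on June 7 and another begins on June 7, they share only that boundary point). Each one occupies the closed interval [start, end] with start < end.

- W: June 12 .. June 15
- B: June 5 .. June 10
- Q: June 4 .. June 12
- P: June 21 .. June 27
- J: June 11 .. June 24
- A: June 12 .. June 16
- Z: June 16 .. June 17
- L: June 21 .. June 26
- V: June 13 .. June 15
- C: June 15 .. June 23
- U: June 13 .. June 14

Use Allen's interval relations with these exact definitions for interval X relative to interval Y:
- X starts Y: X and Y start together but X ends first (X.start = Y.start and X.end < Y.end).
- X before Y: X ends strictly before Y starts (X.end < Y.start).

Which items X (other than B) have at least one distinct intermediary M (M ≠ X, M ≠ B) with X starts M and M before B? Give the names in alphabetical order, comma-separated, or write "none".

none

Target B = [June 5, June 10].
Intermediaries M with M before B: none.
Union: none.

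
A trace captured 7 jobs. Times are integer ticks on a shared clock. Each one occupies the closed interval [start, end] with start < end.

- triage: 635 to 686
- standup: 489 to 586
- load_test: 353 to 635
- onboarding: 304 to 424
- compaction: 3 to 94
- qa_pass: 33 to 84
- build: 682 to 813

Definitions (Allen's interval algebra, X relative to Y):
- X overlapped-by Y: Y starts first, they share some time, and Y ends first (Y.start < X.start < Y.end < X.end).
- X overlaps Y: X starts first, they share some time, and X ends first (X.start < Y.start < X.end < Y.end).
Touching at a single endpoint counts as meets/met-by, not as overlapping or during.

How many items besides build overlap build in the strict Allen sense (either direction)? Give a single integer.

1

Target build = [682, 813].
compaction [3, 94] → before → no.
load_test [353, 635] → before → no.
onboarding [304, 424] → before → no.
qa_pass [33, 84] → before → no.
standup [489, 586] → before → no.
triage [635, 686] → overlaps → counts.
Total: 1.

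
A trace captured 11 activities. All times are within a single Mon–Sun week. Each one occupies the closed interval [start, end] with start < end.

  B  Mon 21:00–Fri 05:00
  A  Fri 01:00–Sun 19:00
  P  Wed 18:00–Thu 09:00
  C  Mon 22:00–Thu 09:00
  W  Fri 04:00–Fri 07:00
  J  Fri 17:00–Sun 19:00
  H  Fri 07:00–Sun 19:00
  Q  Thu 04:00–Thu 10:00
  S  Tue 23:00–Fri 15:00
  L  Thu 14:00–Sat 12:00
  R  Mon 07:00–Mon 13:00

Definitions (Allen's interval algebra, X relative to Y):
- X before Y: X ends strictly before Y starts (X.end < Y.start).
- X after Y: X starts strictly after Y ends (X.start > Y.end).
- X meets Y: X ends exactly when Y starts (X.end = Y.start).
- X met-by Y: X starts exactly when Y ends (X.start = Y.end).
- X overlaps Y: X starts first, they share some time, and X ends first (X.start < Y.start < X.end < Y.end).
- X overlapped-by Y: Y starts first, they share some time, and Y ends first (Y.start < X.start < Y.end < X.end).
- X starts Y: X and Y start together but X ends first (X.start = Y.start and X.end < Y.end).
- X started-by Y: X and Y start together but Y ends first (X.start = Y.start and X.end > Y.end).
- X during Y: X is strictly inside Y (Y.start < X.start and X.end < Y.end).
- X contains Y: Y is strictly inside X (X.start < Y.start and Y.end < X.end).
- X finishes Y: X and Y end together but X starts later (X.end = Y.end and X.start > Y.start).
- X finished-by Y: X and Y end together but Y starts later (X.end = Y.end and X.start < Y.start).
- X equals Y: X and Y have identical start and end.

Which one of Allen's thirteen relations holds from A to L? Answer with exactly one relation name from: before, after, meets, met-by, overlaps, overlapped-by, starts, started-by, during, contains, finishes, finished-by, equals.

A = [Fri 01:00, Sun 19:00]; L = [Thu 14:00, Sat 12:00].
Compare endpoints: A.start > L.start, A.start < L.end, A.end > L.start, A.end > L.end.
That pattern is 'overlapped-by'.

overlapped-by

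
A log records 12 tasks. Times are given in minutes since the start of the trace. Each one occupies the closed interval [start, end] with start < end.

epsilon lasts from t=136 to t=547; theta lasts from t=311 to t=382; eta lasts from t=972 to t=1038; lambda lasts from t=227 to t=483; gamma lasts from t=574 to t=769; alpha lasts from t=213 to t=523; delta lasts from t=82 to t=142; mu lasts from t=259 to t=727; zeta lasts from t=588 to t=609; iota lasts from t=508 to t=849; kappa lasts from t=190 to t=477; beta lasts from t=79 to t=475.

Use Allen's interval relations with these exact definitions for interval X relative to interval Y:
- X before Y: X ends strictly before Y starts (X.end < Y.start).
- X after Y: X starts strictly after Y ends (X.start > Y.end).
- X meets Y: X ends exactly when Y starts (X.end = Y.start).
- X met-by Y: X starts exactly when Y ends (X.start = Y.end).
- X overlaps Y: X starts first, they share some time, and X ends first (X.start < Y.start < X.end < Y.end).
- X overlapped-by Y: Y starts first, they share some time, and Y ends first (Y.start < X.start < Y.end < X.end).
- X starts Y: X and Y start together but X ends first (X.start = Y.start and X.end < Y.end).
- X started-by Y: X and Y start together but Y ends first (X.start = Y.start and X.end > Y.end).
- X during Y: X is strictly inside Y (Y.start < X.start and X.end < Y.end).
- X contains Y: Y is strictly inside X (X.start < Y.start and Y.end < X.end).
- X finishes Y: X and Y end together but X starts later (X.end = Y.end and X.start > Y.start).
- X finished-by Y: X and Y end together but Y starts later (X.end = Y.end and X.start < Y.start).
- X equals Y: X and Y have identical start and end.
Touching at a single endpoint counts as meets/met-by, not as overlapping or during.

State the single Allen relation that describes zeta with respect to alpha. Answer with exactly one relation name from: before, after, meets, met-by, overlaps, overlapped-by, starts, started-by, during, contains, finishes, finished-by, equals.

after

zeta = [t=588, t=609]; alpha = [t=213, t=523].
Compare endpoints: zeta.start > alpha.start, zeta.start > alpha.end, zeta.end > alpha.start, zeta.end > alpha.end.
That pattern is 'after'.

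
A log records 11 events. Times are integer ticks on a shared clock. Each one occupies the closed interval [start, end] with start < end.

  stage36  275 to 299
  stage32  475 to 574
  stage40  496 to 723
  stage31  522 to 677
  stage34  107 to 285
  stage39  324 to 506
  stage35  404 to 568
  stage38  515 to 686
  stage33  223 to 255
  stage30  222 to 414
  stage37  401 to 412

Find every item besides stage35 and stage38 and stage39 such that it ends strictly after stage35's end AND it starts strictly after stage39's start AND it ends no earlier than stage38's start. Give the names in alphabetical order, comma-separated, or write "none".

Conditions: its end is strictly after stage35's end (X.end > 568) AND its start is strictly after stage39's start (X.start > 324) AND its end is no earlier than stage38's start (X.end >= 515).
stage30: end 414 > 568? ✗; start 222 > 324? ✗; end 414 >= 515? ✗ → no.
stage31: end 677 > 568? ✓; start 522 > 324? ✓; end 677 >= 515? ✓ → yes.
stage32: end 574 > 568? ✓; start 475 > 324? ✓; end 574 >= 515? ✓ → yes.
stage33: end 255 > 568? ✗; start 223 > 324? ✗; end 255 >= 515? ✗ → no.
stage34: end 285 > 568? ✗; start 107 > 324? ✗; end 285 >= 515? ✗ → no.
stage36: end 299 > 568? ✗; start 275 > 324? ✗; end 299 >= 515? ✗ → no.
stage37: end 412 > 568? ✗; start 401 > 324? ✓; end 412 >= 515? ✗ → no.
stage40: end 723 > 568? ✓; start 496 > 324? ✓; end 723 >= 515? ✓ → yes.
Result: stage31, stage32, stage40.

stage31, stage32, stage40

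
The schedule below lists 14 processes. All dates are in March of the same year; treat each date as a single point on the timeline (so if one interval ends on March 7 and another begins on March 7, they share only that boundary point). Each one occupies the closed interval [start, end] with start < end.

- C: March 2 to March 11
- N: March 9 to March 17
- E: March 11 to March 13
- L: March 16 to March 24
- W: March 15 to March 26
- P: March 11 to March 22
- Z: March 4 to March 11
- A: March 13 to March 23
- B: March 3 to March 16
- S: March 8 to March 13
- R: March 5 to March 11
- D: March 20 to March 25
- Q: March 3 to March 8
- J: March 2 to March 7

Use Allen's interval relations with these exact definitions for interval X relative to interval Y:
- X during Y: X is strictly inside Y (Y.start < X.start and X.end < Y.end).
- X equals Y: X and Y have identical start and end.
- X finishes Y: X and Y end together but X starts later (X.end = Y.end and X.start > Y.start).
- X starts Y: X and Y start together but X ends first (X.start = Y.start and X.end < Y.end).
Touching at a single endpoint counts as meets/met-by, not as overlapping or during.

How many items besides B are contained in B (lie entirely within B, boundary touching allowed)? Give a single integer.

5

Target B = [March 3, March 16].
A [March 13, March 23] → overlapped-by → no.
C [March 2, March 11] → overlaps → no.
D [March 20, March 25] → after → no.
E [March 11, March 13] → during → counts.
J [March 2, March 7] → overlaps → no.
L [March 16, March 24] → met-by → no.
N [March 9, March 17] → overlapped-by → no.
P [March 11, March 22] → overlapped-by → no.
Q [March 3, March 8] → starts → counts.
R [March 5, March 11] → during → counts.
S [March 8, March 13] → during → counts.
W [March 15, March 26] → overlapped-by → no.
Z [March 4, March 11] → during → counts.
Total: 5.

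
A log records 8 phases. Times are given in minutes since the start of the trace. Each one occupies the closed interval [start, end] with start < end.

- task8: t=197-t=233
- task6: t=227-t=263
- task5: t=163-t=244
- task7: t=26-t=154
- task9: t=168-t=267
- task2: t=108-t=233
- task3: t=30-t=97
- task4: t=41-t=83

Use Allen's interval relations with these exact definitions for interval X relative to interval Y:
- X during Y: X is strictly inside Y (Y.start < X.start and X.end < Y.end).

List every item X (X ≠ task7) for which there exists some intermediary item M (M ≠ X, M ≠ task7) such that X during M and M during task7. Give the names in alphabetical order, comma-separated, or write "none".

task4

Target task7 = [t=26, t=154].
Intermediaries M with M during task7: task3, task4.
Via task3 — items with X during task3: task4.
Via task4 — items with X during task4: none.
Union: task4.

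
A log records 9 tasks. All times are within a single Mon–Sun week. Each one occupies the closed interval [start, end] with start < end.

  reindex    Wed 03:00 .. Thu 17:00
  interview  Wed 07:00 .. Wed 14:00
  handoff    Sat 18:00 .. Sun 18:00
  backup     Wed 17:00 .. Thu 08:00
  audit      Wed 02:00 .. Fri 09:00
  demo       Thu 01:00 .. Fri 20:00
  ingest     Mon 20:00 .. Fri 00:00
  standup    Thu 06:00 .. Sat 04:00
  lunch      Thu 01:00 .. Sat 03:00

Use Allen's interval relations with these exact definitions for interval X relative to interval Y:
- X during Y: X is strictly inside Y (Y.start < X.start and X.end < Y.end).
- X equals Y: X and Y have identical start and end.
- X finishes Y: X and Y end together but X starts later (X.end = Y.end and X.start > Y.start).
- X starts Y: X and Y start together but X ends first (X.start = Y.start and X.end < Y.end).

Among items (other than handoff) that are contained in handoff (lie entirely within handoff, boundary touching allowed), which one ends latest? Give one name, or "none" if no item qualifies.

none

Target handoff = [Sat 18:00, Sun 18:00].
audit [Wed 02:00, Fri 09:00] → before → excluded.
backup [Wed 17:00, Thu 08:00] → before → excluded.
demo [Thu 01:00, Fri 20:00] → before → excluded.
ingest [Mon 20:00, Fri 00:00] → before → excluded.
interview [Wed 07:00, Wed 14:00] → before → excluded.
lunch [Thu 01:00, Sat 03:00] → before → excluded.
reindex [Wed 03:00, Thu 17:00] → before → excluded.
standup [Thu 06:00, Sat 04:00] → before → excluded.
No candidates → none.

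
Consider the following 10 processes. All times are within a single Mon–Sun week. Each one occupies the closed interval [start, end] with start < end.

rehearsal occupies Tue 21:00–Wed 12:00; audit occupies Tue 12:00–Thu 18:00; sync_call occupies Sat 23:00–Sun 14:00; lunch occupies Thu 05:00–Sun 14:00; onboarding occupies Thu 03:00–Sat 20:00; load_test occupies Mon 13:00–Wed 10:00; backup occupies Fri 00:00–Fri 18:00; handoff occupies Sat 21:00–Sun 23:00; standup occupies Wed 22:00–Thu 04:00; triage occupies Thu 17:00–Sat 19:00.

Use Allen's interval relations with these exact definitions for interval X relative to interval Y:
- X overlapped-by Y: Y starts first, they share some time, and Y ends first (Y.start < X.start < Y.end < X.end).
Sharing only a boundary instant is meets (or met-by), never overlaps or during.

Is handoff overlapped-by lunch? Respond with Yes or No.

Yes

handoff = [Sat 21:00, Sun 23:00], lunch = [Thu 05:00, Sun 14:00].
Actual relation of handoff to lunch: overlapped-by.
Asked whether 'overlapped-by' holds → Yes.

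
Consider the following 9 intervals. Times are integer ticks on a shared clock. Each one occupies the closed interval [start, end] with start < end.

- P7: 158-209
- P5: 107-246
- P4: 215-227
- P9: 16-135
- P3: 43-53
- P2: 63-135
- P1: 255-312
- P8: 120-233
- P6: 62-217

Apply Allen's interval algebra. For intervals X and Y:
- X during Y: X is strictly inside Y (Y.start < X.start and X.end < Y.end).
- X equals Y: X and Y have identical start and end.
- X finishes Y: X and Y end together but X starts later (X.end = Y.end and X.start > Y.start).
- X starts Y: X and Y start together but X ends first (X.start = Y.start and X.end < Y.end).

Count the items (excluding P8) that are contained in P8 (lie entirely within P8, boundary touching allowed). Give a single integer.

Target P8 = [120, 233].
P1 [255, 312] → after → no.
P2 [63, 135] → overlaps → no.
P3 [43, 53] → before → no.
P4 [215, 227] → during → counts.
P5 [107, 246] → contains → no.
P6 [62, 217] → overlaps → no.
P7 [158, 209] → during → counts.
P9 [16, 135] → overlaps → no.
Total: 2.

2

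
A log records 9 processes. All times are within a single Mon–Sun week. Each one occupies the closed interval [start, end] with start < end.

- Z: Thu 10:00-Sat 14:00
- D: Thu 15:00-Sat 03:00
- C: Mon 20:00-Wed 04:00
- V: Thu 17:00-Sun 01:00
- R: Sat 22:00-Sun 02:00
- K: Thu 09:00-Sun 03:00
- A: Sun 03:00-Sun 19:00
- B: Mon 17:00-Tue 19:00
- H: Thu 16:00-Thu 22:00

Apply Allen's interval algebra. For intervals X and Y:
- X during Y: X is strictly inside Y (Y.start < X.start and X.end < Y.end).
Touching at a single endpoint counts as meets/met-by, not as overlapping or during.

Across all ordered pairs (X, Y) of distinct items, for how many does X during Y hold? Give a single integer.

Checking all 72 ordered pairs for relation 'during'; matching pairs in alphabetical order:
(D, K): D during K ✓
(D, Z): D during Z ✓
(H, D): H during D ✓
(H, K): H during K ✓
(H, Z): H during Z ✓
(R, K): R during K ✓
(V, K): V during K ✓
(Z, K): Z during K ✓
Count: 8.

8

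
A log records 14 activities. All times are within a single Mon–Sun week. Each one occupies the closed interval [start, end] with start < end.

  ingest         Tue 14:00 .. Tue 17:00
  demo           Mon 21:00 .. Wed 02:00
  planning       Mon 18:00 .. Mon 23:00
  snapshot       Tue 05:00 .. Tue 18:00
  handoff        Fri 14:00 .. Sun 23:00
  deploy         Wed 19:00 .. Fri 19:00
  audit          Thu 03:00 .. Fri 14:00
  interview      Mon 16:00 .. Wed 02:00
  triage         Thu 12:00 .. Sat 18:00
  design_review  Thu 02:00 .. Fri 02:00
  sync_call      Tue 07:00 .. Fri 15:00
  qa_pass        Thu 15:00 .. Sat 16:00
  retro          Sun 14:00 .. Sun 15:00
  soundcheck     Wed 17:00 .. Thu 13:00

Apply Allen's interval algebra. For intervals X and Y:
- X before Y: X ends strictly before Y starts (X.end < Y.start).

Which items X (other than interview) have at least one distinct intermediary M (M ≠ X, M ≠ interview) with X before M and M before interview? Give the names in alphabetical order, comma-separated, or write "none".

none

Target interview = [Mon 16:00, Wed 02:00].
Intermediaries M with M before interview: none.
Union: none.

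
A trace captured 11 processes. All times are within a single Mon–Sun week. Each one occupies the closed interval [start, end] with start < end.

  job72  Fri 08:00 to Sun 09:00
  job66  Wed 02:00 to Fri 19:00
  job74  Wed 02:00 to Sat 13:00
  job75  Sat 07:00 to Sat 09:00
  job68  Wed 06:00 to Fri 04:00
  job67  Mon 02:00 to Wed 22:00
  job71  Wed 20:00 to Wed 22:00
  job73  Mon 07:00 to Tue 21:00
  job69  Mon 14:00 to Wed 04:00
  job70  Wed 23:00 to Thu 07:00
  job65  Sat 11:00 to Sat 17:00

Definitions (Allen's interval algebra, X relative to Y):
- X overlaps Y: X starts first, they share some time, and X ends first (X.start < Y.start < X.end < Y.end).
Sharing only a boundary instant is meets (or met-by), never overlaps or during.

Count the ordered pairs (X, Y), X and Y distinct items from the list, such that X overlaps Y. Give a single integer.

9

Checking all 110 ordered pairs for relation 'overlaps'; matching pairs in alphabetical order:
(job66, job72): job66 overlaps job72 ✓
(job67, job66): job67 overlaps job66 ✓
(job67, job68): job67 overlaps job68 ✓
(job67, job74): job67 overlaps job74 ✓
(job69, job66): job69 overlaps job66 ✓
(job69, job74): job69 overlaps job74 ✓
(job73, job69): job73 overlaps job69 ✓
(job74, job65): job74 overlaps job65 ✓
(job74, job72): job74 overlaps job72 ✓
Count: 9.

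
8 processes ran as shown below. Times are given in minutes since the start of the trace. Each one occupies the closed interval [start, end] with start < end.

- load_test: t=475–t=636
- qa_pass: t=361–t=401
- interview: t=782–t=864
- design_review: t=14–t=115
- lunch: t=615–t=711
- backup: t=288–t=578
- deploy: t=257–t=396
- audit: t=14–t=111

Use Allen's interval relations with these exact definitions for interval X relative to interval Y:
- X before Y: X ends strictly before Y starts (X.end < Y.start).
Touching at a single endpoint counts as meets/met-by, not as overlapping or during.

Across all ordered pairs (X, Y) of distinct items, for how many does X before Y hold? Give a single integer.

22

Checking all 56 ordered pairs for relation 'before'; matching pairs in alphabetical order:
(audit, backup): audit before backup ✓
(audit, deploy): audit before deploy ✓
(audit, interview): audit before interview ✓
(audit, load_test): audit before load_test ✓
(audit, lunch): audit before lunch ✓
(audit, qa_pass): audit before qa_pass ✓
(backup, interview): backup before interview ✓
(backup, lunch): backup before lunch ✓
(deploy, interview): deploy before interview ✓
(deploy, load_test): deploy before load_test ✓
(deploy, lunch): deploy before lunch ✓
(design_review, backup): design_review before backup ✓
(design_review, deploy): design_review before deploy ✓
(design_review, interview): design_review before interview ✓
(design_review, load_test): design_review before load_test ✓
(design_review, lunch): design_review before lunch ✓
(design_review, qa_pass): design_review before qa_pass ✓
(load_test, interview): load_test before interview ✓
(lunch, interview): lunch before interview ✓
(qa_pass, interview): qa_pass before interview ✓
(qa_pass, load_test): qa_pass before load_test ✓
(qa_pass, lunch): qa_pass before lunch ✓
Count: 22.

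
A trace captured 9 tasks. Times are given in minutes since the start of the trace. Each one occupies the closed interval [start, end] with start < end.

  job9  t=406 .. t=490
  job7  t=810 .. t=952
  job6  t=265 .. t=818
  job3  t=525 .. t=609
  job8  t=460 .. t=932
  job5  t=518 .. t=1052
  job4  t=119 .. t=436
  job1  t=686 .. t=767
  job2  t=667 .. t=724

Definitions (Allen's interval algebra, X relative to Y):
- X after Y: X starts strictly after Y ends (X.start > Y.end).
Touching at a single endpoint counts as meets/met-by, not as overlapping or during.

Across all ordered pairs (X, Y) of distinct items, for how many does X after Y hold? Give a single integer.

Checking all 72 ordered pairs for relation 'after'; matching pairs in alphabetical order:
(job1, job3): job1 after job3 ✓
(job1, job4): job1 after job4 ✓
(job1, job9): job1 after job9 ✓
(job2, job3): job2 after job3 ✓
(job2, job4): job2 after job4 ✓
(job2, job9): job2 after job9 ✓
(job3, job4): job3 after job4 ✓
(job3, job9): job3 after job9 ✓
(job5, job4): job5 after job4 ✓
(job5, job9): job5 after job9 ✓
(job7, job1): job7 after job1 ✓
(job7, job2): job7 after job2 ✓
(job7, job3): job7 after job3 ✓
(job7, job4): job7 after job4 ✓
(job7, job9): job7 after job9 ✓
(job8, job4): job8 after job4 ✓
Count: 16.

16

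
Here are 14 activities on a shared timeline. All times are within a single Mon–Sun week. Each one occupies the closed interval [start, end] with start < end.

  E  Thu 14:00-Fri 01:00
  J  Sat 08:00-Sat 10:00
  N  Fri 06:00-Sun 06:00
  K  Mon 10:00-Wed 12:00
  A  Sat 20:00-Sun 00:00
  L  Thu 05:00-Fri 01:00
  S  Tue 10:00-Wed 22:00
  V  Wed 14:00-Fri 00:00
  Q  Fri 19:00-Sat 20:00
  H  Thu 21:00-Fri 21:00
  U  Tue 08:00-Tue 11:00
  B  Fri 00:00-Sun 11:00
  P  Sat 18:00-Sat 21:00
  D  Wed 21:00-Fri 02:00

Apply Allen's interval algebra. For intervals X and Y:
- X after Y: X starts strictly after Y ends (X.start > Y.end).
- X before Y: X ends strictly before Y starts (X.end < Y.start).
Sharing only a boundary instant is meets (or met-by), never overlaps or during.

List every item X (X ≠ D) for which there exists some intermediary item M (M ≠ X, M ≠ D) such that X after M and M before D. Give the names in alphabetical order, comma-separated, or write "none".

A, B, E, H, J, L, N, P, Q, V

Target D = [Wed 21:00, Fri 02:00].
Intermediaries M with M before D: K, U.
Via K — items with X after K: A, B, E, H, J, L, N, P, Q, V.
Via U — items with X after U: A, B, E, H, J, L, N, P, Q, V.
Union: A, B, E, H, J, L, N, P, Q, V.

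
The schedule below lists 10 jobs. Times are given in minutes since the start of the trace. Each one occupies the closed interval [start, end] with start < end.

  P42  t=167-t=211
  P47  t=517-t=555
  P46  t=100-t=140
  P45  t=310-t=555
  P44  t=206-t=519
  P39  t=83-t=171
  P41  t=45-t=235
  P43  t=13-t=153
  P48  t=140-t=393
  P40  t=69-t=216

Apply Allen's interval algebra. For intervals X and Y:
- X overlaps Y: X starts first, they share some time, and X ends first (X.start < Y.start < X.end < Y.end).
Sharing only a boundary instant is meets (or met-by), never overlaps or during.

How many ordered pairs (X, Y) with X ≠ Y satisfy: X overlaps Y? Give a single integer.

Checking all 90 ordered pairs for relation 'overlaps'; matching pairs in alphabetical order:
(P39, P42): P39 overlaps P42 ✓
(P39, P48): P39 overlaps P48 ✓
(P40, P44): P40 overlaps P44 ✓
(P40, P48): P40 overlaps P48 ✓
(P41, P44): P41 overlaps P44 ✓
(P41, P48): P41 overlaps P48 ✓
(P42, P44): P42 overlaps P44 ✓
(P43, P39): P43 overlaps P39 ✓
(P43, P40): P43 overlaps P40 ✓
(P43, P41): P43 overlaps P41 ✓
(P43, P48): P43 overlaps P48 ✓
(P44, P45): P44 overlaps P45 ✓
(P44, P47): P44 overlaps P47 ✓
(P48, P44): P48 overlaps P44 ✓
(P48, P45): P48 overlaps P45 ✓
Count: 15.

15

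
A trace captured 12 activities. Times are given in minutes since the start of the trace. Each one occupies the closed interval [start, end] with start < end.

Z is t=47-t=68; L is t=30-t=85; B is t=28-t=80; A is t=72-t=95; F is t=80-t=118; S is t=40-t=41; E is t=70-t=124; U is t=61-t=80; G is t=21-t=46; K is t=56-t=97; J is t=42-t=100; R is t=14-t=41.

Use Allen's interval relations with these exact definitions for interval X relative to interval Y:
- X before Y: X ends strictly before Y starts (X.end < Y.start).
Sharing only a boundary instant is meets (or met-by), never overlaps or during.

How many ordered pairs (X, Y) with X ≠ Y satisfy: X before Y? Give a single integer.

23

Checking all 132 ordered pairs for relation 'before'; matching pairs in alphabetical order:
(G, A): G before A ✓
(G, E): G before E ✓
(G, F): G before F ✓
(G, K): G before K ✓
(G, U): G before U ✓
(G, Z): G before Z ✓
(R, A): R before A ✓
(R, E): R before E ✓
(R, F): R before F ✓
(R, J): R before J ✓
(R, K): R before K ✓
(R, U): R before U ✓
(R, Z): R before Z ✓
(S, A): S before A ✓
(S, E): S before E ✓
(S, F): S before F ✓
(S, J): S before J ✓
(S, K): S before K ✓
(S, U): S before U ✓
(S, Z): S before Z ✓
(Z, A): Z before A ✓
(Z, E): Z before E ✓
(Z, F): Z before F ✓
Count: 23.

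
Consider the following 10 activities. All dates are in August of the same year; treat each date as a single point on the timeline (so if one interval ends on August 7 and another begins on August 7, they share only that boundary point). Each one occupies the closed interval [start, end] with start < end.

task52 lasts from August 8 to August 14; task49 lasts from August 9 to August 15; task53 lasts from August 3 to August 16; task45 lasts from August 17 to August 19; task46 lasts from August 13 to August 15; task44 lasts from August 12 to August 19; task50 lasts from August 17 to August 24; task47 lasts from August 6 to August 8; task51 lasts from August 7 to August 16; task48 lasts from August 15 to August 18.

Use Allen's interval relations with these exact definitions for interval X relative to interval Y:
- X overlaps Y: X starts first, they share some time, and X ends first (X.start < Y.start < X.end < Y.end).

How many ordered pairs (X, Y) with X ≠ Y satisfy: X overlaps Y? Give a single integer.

Checking all 90 ordered pairs for relation 'overlaps'; matching pairs in alphabetical order:
(task44, task50): task44 overlaps task50 ✓
(task47, task51): task47 overlaps task51 ✓
(task48, task45): task48 overlaps task45 ✓
(task48, task50): task48 overlaps task50 ✓
(task49, task44): task49 overlaps task44 ✓
(task51, task44): task51 overlaps task44 ✓
(task51, task48): task51 overlaps task48 ✓
(task52, task44): task52 overlaps task44 ✓
(task52, task46): task52 overlaps task46 ✓
(task52, task49): task52 overlaps task49 ✓
(task53, task44): task53 overlaps task44 ✓
(task53, task48): task53 overlaps task48 ✓
Count: 12.

12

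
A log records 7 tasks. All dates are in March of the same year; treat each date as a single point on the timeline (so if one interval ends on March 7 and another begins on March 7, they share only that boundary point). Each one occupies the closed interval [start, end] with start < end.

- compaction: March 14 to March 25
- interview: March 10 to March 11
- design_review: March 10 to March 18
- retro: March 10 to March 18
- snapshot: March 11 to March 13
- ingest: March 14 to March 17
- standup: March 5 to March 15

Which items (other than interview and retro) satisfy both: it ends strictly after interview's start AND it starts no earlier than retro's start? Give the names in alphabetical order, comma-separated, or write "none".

Conditions: its end is strictly after interview's start (X.end > March 10) AND its start is no earlier than retro's start (X.start >= March 10).
compaction: end March 25 > March 10? ✓; start March 14 >= March 10? ✓ → yes.
design_review: end March 18 > March 10? ✓; start March 10 >= March 10? ✓ → yes.
ingest: end March 17 > March 10? ✓; start March 14 >= March 10? ✓ → yes.
snapshot: end March 13 > March 10? ✓; start March 11 >= March 10? ✓ → yes.
standup: end March 15 > March 10? ✓; start March 5 >= March 10? ✗ → no.
Result: compaction, design_review, ingest, snapshot.

compaction, design_review, ingest, snapshot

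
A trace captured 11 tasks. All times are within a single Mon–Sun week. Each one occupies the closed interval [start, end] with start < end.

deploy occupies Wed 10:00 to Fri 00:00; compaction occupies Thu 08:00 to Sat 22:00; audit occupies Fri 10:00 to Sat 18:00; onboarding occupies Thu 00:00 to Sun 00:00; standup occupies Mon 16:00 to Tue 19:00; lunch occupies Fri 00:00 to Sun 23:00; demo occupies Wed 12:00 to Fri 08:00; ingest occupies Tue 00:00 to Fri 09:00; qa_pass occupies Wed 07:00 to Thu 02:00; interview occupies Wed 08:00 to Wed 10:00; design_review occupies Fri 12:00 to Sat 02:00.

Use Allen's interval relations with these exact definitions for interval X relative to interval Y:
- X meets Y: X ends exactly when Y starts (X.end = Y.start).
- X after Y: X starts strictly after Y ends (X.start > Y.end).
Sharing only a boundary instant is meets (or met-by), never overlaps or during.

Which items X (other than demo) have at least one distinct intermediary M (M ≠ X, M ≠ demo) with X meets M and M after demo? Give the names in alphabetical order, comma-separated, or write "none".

none

Target demo = [Wed 12:00, Fri 08:00].
Intermediaries M with M after demo: audit, design_review.
Via audit — items with X meets audit: none.
Via design_review — items with X meets design_review: none.
Union: none.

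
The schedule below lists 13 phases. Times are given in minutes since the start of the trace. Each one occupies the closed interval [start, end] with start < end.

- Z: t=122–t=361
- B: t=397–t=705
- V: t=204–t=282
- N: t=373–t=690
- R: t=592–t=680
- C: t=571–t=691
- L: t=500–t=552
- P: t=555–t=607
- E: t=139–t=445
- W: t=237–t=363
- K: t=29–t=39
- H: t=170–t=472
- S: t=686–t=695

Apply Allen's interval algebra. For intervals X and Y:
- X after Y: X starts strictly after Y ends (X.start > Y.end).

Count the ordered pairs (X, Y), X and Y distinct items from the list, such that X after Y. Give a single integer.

49

Checking all 156 ordered pairs for relation 'after'; matching pairs in alphabetical order:
(B, K): B after K ✓
(B, V): B after V ✓
(B, W): B after W ✓
(B, Z): B after Z ✓
(C, E): C after E ✓
(C, H): C after H ✓
(C, K): C after K ✓
(C, L): C after L ✓
(C, V): C after V ✓
(C, W): C after W ✓
(C, Z): C after Z ✓
(E, K): E after K ✓
(H, K): H after K ✓
(L, E): L after E ✓
(L, H): L after H ✓
(L, K): L after K ✓
(L, V): L after V ✓
(L, W): L after W ✓
(L, Z): L after Z ✓
(N, K): N after K ✓
(N, V): N after V ✓
(N, W): N after W ✓
(N, Z): N after Z ✓
(P, E): P after E ✓
... plus 25 further pairs not listed.
Count: 49.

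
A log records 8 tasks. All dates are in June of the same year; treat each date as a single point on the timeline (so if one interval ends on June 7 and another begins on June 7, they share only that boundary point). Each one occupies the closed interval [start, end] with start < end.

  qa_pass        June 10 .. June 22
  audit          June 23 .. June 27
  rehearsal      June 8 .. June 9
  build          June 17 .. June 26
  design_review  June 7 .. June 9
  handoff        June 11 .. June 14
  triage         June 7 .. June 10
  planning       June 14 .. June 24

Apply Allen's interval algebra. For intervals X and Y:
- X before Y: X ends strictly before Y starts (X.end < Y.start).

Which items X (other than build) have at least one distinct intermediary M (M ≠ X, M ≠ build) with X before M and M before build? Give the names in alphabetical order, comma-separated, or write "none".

Target build = [June 17, June 26].
Intermediaries M with M before build: design_review, handoff, rehearsal, triage.
Via design_review — items with X before design_review: none.
Via handoff — items with X before handoff: design_review, rehearsal, triage.
Via rehearsal — items with X before rehearsal: none.
Via triage — items with X before triage: none.
Union: design_review, rehearsal, triage.

design_review, rehearsal, triage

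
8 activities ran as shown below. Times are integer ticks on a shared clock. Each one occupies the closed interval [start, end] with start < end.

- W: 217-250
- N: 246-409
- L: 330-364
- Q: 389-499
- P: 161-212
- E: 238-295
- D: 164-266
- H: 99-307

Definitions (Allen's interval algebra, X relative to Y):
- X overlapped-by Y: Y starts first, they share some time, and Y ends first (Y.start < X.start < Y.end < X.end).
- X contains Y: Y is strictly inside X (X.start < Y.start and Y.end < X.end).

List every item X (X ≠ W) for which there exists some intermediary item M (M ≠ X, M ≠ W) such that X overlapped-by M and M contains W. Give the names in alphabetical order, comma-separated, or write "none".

Target W = [217, 250].
Intermediaries M with M contains W: D, H.
Via D — items with X overlapped-by D: E, N.
Via H — items with X overlapped-by H: N.
Union: E, N.

E, N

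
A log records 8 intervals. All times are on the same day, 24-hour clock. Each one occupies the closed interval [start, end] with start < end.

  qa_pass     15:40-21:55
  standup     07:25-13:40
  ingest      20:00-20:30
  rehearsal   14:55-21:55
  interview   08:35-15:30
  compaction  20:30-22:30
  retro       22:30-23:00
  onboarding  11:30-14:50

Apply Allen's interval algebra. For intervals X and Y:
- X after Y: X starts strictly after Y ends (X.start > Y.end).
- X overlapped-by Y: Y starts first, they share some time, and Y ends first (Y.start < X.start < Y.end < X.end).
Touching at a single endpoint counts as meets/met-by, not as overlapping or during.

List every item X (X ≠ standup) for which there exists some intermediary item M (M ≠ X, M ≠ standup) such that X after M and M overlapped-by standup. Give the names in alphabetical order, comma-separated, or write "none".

Target standup = [07:25, 13:40].
Intermediaries M with M overlapped-by standup: interview, onboarding.
Via interview — items with X after interview: compaction, ingest, qa_pass, retro.
Via onboarding — items with X after onboarding: compaction, ingest, qa_pass, rehearsal, retro.
Union: compaction, ingest, qa_pass, rehearsal, retro.

compaction, ingest, qa_pass, rehearsal, retro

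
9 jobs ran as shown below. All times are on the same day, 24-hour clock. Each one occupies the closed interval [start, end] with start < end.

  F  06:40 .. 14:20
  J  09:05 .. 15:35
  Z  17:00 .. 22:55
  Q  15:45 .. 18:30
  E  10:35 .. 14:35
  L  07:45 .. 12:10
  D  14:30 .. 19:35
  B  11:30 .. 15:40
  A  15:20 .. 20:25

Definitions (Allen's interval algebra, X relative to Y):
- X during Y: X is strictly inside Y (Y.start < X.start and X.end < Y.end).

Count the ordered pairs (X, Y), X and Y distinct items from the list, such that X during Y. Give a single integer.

4

Checking all 72 ordered pairs for relation 'during'; matching pairs in alphabetical order:
(E, J): E during J ✓
(L, F): L during F ✓
(Q, A): Q during A ✓
(Q, D): Q during D ✓
Count: 4.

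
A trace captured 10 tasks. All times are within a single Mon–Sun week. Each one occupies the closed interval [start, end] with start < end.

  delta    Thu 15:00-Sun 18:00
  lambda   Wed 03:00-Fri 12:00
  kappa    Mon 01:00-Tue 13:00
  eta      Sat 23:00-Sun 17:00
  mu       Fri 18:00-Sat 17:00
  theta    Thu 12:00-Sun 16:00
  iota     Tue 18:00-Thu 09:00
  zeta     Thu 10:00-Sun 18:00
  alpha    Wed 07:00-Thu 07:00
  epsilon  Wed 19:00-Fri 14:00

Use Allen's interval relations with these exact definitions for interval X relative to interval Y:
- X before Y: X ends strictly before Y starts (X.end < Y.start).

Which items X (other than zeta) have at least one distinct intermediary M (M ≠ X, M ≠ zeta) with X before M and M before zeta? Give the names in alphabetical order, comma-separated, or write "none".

Target zeta = [Thu 10:00, Sun 18:00].
Intermediaries M with M before zeta: alpha, iota, kappa.
Via alpha — items with X before alpha: kappa.
Via iota — items with X before iota: kappa.
Via kappa — items with X before kappa: none.
Union: kappa.

kappa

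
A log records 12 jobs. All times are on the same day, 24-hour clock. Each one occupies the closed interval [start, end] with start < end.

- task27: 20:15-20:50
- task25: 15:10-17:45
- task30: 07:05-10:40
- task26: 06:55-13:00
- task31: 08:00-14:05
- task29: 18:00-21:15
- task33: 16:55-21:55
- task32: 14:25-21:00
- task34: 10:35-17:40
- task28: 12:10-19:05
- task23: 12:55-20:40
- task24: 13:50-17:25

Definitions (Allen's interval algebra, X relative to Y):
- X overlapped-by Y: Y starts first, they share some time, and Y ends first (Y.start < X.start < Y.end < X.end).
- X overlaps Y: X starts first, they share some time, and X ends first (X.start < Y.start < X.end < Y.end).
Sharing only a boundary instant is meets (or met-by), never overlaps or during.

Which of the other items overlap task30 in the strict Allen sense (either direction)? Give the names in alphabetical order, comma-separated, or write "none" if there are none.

task31, task34

Target task30 = [07:05, 10:40].
task23 [12:55, 20:40] → after → no.
task24 [13:50, 17:25] → after → no.
task25 [15:10, 17:45] → after → no.
task26 [06:55, 13:00] → contains → no.
task27 [20:15, 20:50] → after → no.
task28 [12:10, 19:05] → after → no.
task29 [18:00, 21:15] → after → no.
task31 [08:00, 14:05] → overlapped-by → yes.
task32 [14:25, 21:00] → after → no.
task33 [16:55, 21:55] → after → no.
task34 [10:35, 17:40] → overlapped-by → yes.
Result: task31, task34.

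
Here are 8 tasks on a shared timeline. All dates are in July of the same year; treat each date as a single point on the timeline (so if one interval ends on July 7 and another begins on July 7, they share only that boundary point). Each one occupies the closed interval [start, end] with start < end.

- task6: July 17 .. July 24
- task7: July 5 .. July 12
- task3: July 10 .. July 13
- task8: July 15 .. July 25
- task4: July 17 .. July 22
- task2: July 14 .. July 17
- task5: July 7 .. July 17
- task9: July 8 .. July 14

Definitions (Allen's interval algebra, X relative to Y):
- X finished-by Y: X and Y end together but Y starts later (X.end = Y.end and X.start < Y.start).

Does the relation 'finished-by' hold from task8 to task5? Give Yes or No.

task8 = [July 15, July 25], task5 = [July 7, July 17].
Actual relation of task8 to task5: overlapped-by.
Asked whether 'finished-by' holds → No.

No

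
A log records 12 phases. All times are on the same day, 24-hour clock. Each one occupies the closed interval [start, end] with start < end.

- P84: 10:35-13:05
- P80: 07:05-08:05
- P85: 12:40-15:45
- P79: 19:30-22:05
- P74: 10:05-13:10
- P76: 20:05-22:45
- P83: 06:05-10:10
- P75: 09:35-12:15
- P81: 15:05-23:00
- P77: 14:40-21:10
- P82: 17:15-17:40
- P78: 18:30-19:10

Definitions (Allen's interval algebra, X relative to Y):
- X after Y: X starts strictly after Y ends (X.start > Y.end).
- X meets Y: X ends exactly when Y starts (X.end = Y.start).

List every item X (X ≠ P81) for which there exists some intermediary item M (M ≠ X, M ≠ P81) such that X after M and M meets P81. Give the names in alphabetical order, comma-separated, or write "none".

Target P81 = [15:05, 23:00].
Intermediaries M with M meets P81: none.
Union: none.

none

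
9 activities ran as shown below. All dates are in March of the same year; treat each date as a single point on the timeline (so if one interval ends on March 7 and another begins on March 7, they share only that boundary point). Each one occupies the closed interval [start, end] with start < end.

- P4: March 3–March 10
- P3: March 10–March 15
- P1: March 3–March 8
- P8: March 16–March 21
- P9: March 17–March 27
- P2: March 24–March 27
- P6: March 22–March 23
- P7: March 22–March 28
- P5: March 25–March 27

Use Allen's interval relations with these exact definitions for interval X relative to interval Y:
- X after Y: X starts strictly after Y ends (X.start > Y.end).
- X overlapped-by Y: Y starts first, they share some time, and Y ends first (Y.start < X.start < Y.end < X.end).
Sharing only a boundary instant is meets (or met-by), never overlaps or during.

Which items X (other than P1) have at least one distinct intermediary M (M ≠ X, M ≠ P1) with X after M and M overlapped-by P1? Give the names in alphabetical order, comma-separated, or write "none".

none

Target P1 = [March 3, March 8].
Intermediaries M with M overlapped-by P1: none.
Union: none.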